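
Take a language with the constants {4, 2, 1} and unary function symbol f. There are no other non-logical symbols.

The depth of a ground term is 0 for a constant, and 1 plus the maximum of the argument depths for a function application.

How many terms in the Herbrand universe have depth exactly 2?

Write N_k for the number of ground terms of depth ≤ k. A term of depth ≤ k is either a constant or a function symbol applied to arguments of depth ≤ k−1, so N_k = 3 + N_{k-1}.
N_0 = 3
N_1 = 3 + 3 = 6
N_2 = 3 + 6 = 9
Terms of depth exactly 2: N_2 − N_1 = 9 − 6 = 3.

3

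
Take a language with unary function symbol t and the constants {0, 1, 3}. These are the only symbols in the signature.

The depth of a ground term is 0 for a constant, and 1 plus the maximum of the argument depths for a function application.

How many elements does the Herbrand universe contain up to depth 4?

15

Count level by level. With function symbols t/1, the terms of depth ≤ k are the 3 constants together with each function applied to depth-≤(k−1) tuples, so N_k = 3 + N_{k-1}.
N_0 = 3
N_1 = 3 + 3 = 6
N_2 = 3 + 6 = 9
N_3 = 3 + 9 = 12
N_4 = 3 + 12 = 15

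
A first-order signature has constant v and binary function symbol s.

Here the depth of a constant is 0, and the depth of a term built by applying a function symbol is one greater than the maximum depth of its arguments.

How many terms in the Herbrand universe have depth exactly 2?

3

If N_k denotes the number of depth-≤k ground terms, the 1 constant gives N_0 = 1, and each function symbol of arity r contributes N_{k-1}^r new terms at level k: N_k = 1 + N_{k-1}^2.
N_0 = 1
N_1 = 1 + 1^2 = 2
N_2 = 1 + 2^2 = 5
Terms of depth exactly 2: N_2 − N_1 = 5 − 2 = 3.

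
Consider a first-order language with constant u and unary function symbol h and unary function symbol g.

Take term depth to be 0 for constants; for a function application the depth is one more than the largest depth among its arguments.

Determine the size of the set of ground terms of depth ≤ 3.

15

If N_k denotes the number of depth-≤k ground terms, the 1 constant gives N_0 = 1, and each function symbol of arity r contributes N_{k-1}^r new terms at level k: N_k = 1 + N_{k-1} + N_{k-1}.
N_0 = 1
N_1 = 1 + 1 + 1 = 3
N_2 = 1 + 3 + 3 = 7
N_3 = 1 + 7 + 7 = 15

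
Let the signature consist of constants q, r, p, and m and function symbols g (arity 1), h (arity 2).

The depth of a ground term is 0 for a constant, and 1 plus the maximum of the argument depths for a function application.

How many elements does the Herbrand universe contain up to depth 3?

365424

If N_k denotes the number of depth-≤k ground terms, the 4 constants give N_0 = 4, and each function symbol of arity r contributes N_{k-1}^r new terms at level k: N_k = 4 + N_{k-1} + N_{k-1}^2.
N_0 = 4
N_1 = 4 + 4 + 4^2 = 24
N_2 = 4 + 24 + 24^2 = 604
N_3 = 4 + 604 + 604^2 = 365424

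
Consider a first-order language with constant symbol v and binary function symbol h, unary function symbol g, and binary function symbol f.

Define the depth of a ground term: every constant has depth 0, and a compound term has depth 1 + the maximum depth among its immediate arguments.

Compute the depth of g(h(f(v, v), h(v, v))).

3

depth(f(v, v)) = 1 + max(0, 0) = 1
depth(h(v, v)) = 1 + max(0, 0) = 1
depth(h(f(v, v), h(v, v))) = 1 + max(1, 1) = 2
depth(g(h(f(v, v), h(v, v)))) = 1 + depth(h(f(v, v), h(v, v))) = 1 + 2 = 3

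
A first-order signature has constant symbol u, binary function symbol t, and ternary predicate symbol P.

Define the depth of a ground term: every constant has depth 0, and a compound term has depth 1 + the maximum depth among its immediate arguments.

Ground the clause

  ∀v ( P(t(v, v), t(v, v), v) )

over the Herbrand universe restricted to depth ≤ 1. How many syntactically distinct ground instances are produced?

2

Ground terms of depth ≤ 1:
  If N_k denotes the number of depth-≤k ground terms, the 1 constant gives N_0 = 1, and each function symbol of arity r contributes N_{k-1}^r new terms at level k: N_k = 1 + N_{k-1}^2.
  N_0 = 1
  N_1 = 1 + 1^2 = 2
So there are 2 ground terms available for substitution.
There is 1 variable to instantiate (v),  occurring in at least one literal, so different choices give different ground instances.
Number of ground instances = 2.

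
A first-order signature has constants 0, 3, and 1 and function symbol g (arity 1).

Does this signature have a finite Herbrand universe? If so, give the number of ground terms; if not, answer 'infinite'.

infinite

The signature has at least one function symbol (g, arity 1) and at least one constant (0).
Iterating g gives infinitely many distinct ground terms: 0, g(0), g(g(0)), ...
So the Herbrand universe is infinite.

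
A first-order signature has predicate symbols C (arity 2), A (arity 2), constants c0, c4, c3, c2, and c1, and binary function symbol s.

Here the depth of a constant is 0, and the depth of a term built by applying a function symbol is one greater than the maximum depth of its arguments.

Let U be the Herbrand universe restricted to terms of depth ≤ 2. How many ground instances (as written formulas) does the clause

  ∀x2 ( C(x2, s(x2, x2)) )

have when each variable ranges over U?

Ground terms of depth ≤ 2:
  Write N_k for the number of ground terms of depth ≤ k. A term of depth ≤ k is either a constant or a function symbol applied to arguments of depth ≤ k−1, so N_k = 5 + N_{k-1}^2.
  N_0 = 5
  N_1 = 5 + 5^2 = 30
  N_2 = 5 + 30^2 = 905
So there are 905 ground terms available for substitution.
The body mentions the single quantified variable x2; since ground terms form a free algebra, no two substitutions collapse to the same formula.
Number of ground instances = 905.

905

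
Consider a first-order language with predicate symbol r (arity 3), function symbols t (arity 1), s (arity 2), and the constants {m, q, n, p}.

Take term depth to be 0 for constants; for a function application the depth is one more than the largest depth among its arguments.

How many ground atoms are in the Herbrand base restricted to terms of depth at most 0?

64

First count ground terms of depth ≤ 0.
Write N_k for the number of ground terms of depth ≤ k. A term of depth ≤ k is either a constant or a function symbol applied to arguments of depth ≤ k−1, so N_k = 4 + N_{k-1} + N_{k-1}^2.
N_0 = 4
Explicitly: m, q, n, p.
So |H| = 4.
Ground atoms are formed by filling each argument slot of a predicate with a term from H, so an r-ary predicate gives |H|^r atoms:
  r: 4^3 = 64
Total ground atoms: 64.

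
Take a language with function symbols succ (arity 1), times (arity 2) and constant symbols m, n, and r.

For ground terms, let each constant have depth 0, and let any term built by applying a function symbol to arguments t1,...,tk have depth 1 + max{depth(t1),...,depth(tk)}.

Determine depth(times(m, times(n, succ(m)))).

3

depth(succ(m)) = 1 + depth(m) = 1 + 0 = 1
depth(times(n, succ(m))) = 1 + max(0, 1) = 2
depth(times(m, times(n, succ(m)))) = 1 + max(0, 2) = 3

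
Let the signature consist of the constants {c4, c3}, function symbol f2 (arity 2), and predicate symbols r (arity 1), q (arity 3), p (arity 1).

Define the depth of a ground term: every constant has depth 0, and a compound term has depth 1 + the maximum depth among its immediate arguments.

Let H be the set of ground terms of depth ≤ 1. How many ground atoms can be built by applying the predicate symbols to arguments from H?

First count ground terms of depth ≤ 1.
Let N_k = |{terms of depth ≤ k}|. Then N_0 = 2 and N_k = 2 + N_{k-1}^2 for k ≥ 1 (one summand per function symbol, arity giving the exponent).
N_0 = 2
N_1 = 2 + 2^2 = 6
So |H| = 6.
A ground atom is a predicate applied to a tuple of terms from H, so the count is the sum over predicates of |H|^arity:
  r: 6;  q: 6^3 = 216;  p: 6
Total ground atoms: 6 + 216 + 6 = 228.

228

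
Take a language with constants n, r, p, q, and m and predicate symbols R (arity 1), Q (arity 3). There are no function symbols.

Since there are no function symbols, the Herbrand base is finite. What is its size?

130

With no function symbols, the Herbrand universe is just the 5 constants.
Ground atoms per predicate: R: 5, Q: 5^3 = 125.
Herbrand base size = 5 + 125 = 130.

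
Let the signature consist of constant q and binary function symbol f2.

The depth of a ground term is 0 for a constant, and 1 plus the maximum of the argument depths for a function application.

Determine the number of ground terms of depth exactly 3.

Let N_k count ground terms of depth at most k. Each non-constant term of depth ≤ k is some function symbol applied to depth-≤(k−1) arguments, giving N_k = 1 + N_{k-1}^2.
N_0 = 1
N_1 = 1 + 1^2 = 2
N_2 = 1 + 2^2 = 5
N_3 = 1 + 5^2 = 26
Terms of depth exactly 3: N_3 − N_2 = 26 − 5 = 21.

21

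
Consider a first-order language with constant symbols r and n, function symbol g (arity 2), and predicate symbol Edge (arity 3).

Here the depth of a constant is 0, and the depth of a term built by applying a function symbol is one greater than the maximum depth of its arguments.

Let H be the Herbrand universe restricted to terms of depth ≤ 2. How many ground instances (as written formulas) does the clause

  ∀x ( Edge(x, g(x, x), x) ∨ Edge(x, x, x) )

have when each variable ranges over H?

Ground terms of depth ≤ 2:
  Let N_k = |{terms of depth ≤ k}|. Then N_0 = 2 and N_k = 2 + N_{k-1}^2 for k ≥ 1 (one summand per function symbol, arity giving the exponent).
  N_0 = 2
  N_1 = 2 + 2^2 = 6
  N_2 = 2 + 6^2 = 38
So there are 38 ground terms available for substitution.
The clause has 1 distinct variable (x), which appears in the body. In the free term algebra distinct substitutions yield syntactically distinct ground instances.
Number of ground instances = 38.

38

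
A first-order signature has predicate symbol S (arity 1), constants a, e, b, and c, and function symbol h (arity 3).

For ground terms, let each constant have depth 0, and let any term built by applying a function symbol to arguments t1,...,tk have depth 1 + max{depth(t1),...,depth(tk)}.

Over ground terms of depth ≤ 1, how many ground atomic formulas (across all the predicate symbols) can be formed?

First count ground terms of depth ≤ 1.
Let N_k count ground terms of depth at most k. Each non-constant term of depth ≤ k is some function symbol applied to depth-≤(k−1) arguments, giving N_k = 4 + N_{k-1}^3.
N_0 = 4
N_1 = 4 + 4^3 = 68
So |H| = 68.
Each predicate of arity r yields |H|^r ground atoms (one per choice of an r-tuple from H):
  S: 68
Total ground atoms: 68.

68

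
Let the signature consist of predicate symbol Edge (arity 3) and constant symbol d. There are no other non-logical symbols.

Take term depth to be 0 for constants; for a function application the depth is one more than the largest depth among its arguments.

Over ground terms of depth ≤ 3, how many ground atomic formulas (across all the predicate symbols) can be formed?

1

First count ground terms of depth ≤ 3.
With no function symbols every ground term is a constant, so there is exactly 1 ground term at every depth bound.
N_0 = 1
N_1 = 1
N_2 = 1
N_3 = 1
Explicitly: d.
So |H| = 1.
Ground atoms are formed by filling each argument slot of a predicate with a term from H, so an r-ary predicate gives |H|^r atoms:
  Edge: 1^3 = 1
Total ground atoms: 1.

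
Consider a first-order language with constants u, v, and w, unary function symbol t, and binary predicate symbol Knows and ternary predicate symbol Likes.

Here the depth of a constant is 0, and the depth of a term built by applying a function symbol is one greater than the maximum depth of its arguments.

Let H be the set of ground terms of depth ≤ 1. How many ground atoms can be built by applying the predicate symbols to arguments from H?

First count ground terms of depth ≤ 1.
Write N_k for the number of ground terms of depth ≤ k. A term of depth ≤ k is either a constant or a function symbol applied to arguments of depth ≤ k−1, so N_k = 3 + N_{k-1}.
N_0 = 3
N_1 = 3 + 3 = 6
So |H| = 6.
Ground atoms are formed by filling each argument slot of a predicate with a term from H, so an r-ary predicate gives |H|^r atoms:
  Knows: 6^2 = 36;  Likes: 6^3 = 216
Total ground atoms: 36 + 216 = 252.

252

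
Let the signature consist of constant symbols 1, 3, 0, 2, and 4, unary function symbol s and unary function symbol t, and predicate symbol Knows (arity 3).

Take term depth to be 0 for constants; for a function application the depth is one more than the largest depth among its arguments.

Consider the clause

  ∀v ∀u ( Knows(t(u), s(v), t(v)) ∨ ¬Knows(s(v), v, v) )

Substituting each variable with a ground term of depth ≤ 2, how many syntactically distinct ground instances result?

Ground terms of depth ≤ 2:
  If N_k denotes the number of depth-≤k ground terms, the 5 constants give N_0 = 5, and each function symbol of arity r contributes N_{k-1}^r new terms at level k: N_k = 5 + N_{k-1} + N_{k-1}.
  N_0 = 5
  N_1 = 5 + 5 + 5 = 15
  N_2 = 5 + 15 + 15 = 35
So there are 35 ground terms available for substitution.
There are 2 variables to instantiate (v, u), each occurring in at least one literal, so different choices give different ground instances.
Number of ground instances = 35^2 = 1225.

1225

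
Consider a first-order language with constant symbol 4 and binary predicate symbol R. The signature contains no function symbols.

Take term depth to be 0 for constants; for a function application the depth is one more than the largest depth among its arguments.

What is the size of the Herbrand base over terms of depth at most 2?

First count ground terms of depth ≤ 2.
With no function symbols every ground term is a constant, so there is exactly 1 ground term at every depth bound.
N_0 = 1
N_1 = 1
N_2 = 1
Explicitly: 4.
So |H| = 1.
For each predicate symbol, the number of ground atoms is |H| raised to its arity; summing:
  R: 1^2 = 1
Total ground atoms: 1.

1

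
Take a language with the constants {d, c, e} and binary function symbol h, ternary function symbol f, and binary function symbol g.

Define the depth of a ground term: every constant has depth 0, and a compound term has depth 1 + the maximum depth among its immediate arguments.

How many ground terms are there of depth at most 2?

115203

Write N_k for the number of ground terms of depth ≤ k. A term of depth ≤ k is either a constant or a function symbol applied to arguments of depth ≤ k−1, so N_k = 3 + N_{k-1}^2 + N_{k-1}^3 + N_{k-1}^2.
N_0 = 3
N_1 = 3 + 3^2 + 3^3 + 3^2 = 48
N_2 = 3 + 48^2 + 48^3 + 48^2 = 115203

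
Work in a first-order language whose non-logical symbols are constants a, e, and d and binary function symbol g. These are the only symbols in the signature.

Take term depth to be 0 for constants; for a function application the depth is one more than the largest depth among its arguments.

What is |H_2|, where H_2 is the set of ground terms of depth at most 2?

147

Let N_k = |{terms of depth ≤ k}|. Then N_0 = 3 and N_k = 3 + N_{k-1}^2 for k ≥ 1 (one summand per function symbol, arity giving the exponent).
N_0 = 3
N_1 = 3 + 3^2 = 12
N_2 = 3 + 12^2 = 147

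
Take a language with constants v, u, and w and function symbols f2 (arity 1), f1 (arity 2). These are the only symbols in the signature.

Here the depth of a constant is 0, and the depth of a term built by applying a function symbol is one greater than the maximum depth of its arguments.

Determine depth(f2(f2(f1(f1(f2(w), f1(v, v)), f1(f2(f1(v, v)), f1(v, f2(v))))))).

depth(f2(w)) = 1 + depth(w) = 1 + 0 = 1
depth(f1(v, v)) = 1 + max(0, 0) = 1
depth(f1(f2(w), f1(v, v))) = 1 + max(1, 1) = 2
depth(f2(f1(v, v))) = 1 + depth(f1(v, v)) = 1 + 1 = 2
depth(f2(v)) = 1 + depth(v) = 1 + 0 = 1
depth(f1(v, f2(v))) = 1 + max(0, 1) = 2
depth(f1(f2(f1(v, v)), f1(v, f2(v)))) = 1 + max(2, 2) = 3
depth(f1(f1(f2(w), f1(v, v)), f1(f2(f1(v, v)), f1(v, f2(v))))) = 1 + max(2, 3) = 4
depth(f2(f1(f1(f2(w), f1(v, v)), f1(f2(f1(v, v)), f1(v, f2(v)))))) = 1 + depth(f1(f1(f2(w), f1(v, v)), f1(f2(f1(v, v)), f1(v, f2(v))))) = 1 + 4 = 5
depth(f2(f2(f1(f1(f2(w), f1(v, v)), f1(f2(f1(v, v)), f1(v, f2(v))))))) = 1 + depth(f2(f1(f1(f2(w), f1(v, v)), f1(f2(f1(v, v)), f1(v, f2(v)))))) = 1 + 5 = 6

6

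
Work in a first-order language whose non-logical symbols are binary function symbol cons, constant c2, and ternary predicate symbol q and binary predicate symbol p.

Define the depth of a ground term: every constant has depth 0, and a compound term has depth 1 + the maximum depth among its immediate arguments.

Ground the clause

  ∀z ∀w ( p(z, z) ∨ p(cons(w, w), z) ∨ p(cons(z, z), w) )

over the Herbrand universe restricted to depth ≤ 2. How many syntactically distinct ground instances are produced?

Ground terms of depth ≤ 2:
  Let N_k = |{terms of depth ≤ k}|. Then N_0 = 1 and N_k = 1 + N_{k-1}^2 for k ≥ 1 (one summand per function symbol, arity giving the exponent).
  N_0 = 1
  N_1 = 1 + 1^2 = 2
  N_2 = 1 + 2^2 = 5
So there are 5 ground terms available for substitution.
The clause has 2 distinct variables (z, w), each appearing in the body. In the free term algebra distinct substitutions yield syntactically distinct ground instances.
Number of ground instances = 5^2 = 25.

25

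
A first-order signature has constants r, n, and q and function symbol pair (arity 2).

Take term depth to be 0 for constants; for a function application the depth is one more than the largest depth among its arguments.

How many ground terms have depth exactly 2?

If N_k denotes the number of depth-≤k ground terms, the 3 constants give N_0 = 3, and each function symbol of arity r contributes N_{k-1}^r new terms at level k: N_k = 3 + N_{k-1}^2.
N_0 = 3
N_1 = 3 + 3^2 = 12
N_2 = 3 + 12^2 = 147
Terms of depth exactly 2: N_2 − N_1 = 147 − 12 = 135.

135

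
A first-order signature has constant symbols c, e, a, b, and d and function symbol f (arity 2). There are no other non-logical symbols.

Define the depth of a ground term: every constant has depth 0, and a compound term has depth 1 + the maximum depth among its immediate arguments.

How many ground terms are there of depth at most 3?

If N_k denotes the number of depth-≤k ground terms, the 5 constants give N_0 = 5, and each function symbol of arity r contributes N_{k-1}^r new terms at level k: N_k = 5 + N_{k-1}^2.
N_0 = 5
N_1 = 5 + 5^2 = 30
N_2 = 5 + 30^2 = 905
N_3 = 5 + 905^2 = 819030

819030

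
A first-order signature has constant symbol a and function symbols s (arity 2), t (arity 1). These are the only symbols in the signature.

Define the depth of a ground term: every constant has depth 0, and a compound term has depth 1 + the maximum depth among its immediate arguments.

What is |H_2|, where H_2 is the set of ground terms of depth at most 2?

Write N_k for the number of ground terms of depth ≤ k. A term of depth ≤ k is either a constant or a function symbol applied to arguments of depth ≤ k−1, so N_k = 1 + N_{k-1}^2 + N_{k-1}.
N_0 = 1
N_1 = 1 + 1^2 + 1 = 3
N_2 = 1 + 3^2 + 3 = 13

13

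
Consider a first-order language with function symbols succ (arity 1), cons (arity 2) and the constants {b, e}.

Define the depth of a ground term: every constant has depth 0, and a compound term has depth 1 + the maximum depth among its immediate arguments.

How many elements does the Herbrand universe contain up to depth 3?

5552

Let N_k = |{terms of depth ≤ k}|. Then N_0 = 2 and N_k = 2 + N_{k-1} + N_{k-1}^2 for k ≥ 1 (one summand per function symbol, arity giving the exponent).
N_0 = 2
N_1 = 2 + 2 + 2^2 = 8
N_2 = 2 + 8 + 8^2 = 74
N_3 = 2 + 74 + 74^2 = 5552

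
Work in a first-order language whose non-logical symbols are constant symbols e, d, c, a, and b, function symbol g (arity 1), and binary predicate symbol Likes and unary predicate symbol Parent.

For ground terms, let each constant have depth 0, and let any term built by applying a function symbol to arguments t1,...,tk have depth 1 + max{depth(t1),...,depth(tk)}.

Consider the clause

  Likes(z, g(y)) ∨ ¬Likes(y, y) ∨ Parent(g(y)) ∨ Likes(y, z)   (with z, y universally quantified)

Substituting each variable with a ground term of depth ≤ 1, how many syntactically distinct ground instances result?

100

Ground terms of depth ≤ 1:
  Write N_k for the number of ground terms of depth ≤ k. A term of depth ≤ k is either a constant or a function symbol applied to arguments of depth ≤ k−1, so N_k = 5 + N_{k-1}.
  N_0 = 5
  N_1 = 5 + 5 = 10
So there are 10 ground terms available for substitution.
There are 2 variables to instantiate (z, y), each occurring in at least one literal, so different choices give different ground instances.
Number of ground instances = 10^2 = 100.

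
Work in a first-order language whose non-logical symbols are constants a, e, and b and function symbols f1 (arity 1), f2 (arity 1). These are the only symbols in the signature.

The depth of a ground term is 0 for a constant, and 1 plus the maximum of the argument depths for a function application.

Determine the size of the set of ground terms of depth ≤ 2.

21

Count level by level. With function symbols f1/1, f2/1, the terms of depth ≤ k are the 3 constants together with each function applied to depth-≤(k−1) tuples, so N_k = 3 + N_{k-1} + N_{k-1}.
N_0 = 3
N_1 = 3 + 3 + 3 = 9
N_2 = 3 + 9 + 9 = 21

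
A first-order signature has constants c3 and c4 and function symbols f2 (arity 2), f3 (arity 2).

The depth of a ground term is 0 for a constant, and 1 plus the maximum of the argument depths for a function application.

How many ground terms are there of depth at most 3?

81610

Count level by level. With function symbols f2/2, f3/2, the terms of depth ≤ k are the 2 constants together with each function applied to depth-≤(k−1) tuples, so N_k = 2 + N_{k-1}^2 + N_{k-1}^2.
N_0 = 2
N_1 = 2 + 2^2 + 2^2 = 10
N_2 = 2 + 10^2 + 10^2 = 202
N_3 = 2 + 202^2 + 202^2 = 81610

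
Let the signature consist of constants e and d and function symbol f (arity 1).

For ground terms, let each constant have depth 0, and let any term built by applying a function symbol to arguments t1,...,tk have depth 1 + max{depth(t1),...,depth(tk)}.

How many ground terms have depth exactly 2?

Write N_k for the number of ground terms of depth ≤ k. A term of depth ≤ k is either a constant or a function symbol applied to arguments of depth ≤ k−1, so N_k = 2 + N_{k-1}.
N_0 = 2
N_1 = 2 + 2 = 4
N_2 = 2 + 4 = 6
Terms of depth exactly 2: N_2 − N_1 = 6 − 4 = 2.

2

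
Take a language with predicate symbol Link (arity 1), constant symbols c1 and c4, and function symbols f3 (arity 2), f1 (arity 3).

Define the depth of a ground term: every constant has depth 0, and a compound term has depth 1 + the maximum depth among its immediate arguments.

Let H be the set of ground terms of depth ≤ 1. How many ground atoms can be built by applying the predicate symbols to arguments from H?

First count ground terms of depth ≤ 1.
Let N_k count ground terms of depth at most k. Each non-constant term of depth ≤ k is some function symbol applied to depth-≤(k−1) arguments, giving N_k = 2 + N_{k-1}^2 + N_{k-1}^3.
N_0 = 2
N_1 = 2 + 2^2 + 2^3 = 14
So |H| = 14.
A ground atom is a predicate applied to a tuple of terms from H, so the count is the sum over predicates of |H|^arity:
  Link: 14
Total ground atoms: 14.

14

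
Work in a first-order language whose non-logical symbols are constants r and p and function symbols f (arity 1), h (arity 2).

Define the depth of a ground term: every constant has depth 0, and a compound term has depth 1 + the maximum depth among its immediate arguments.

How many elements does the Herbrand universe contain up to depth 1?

If N_k denotes the number of depth-≤k ground terms, the 2 constants give N_0 = 2, and each function symbol of arity r contributes N_{k-1}^r new terms at level k: N_k = 2 + N_{k-1} + N_{k-1}^2.
N_0 = 2
N_1 = 2 + 2 + 2^2 = 8

8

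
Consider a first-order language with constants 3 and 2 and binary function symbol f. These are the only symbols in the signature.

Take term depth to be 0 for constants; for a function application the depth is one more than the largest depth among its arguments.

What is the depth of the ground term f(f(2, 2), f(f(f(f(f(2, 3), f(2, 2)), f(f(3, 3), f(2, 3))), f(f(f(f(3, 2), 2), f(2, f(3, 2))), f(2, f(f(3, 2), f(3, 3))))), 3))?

depth(f(2, 2)) = 1 + max(0, 0) = 1
depth(f(2, 3)) = 1 + max(0, 0) = 1
depth(f(f(2, 3), f(2, 2))) = 1 + max(1, 1) = 2
depth(f(3, 3)) = 1 + max(0, 0) = 1
depth(f(f(3, 3), f(2, 3))) = 1 + max(1, 1) = 2
depth(f(f(f(2, 3), f(2, 2)), f(f(3, 3), f(2, 3)))) = 1 + max(2, 2) = 3
depth(f(3, 2)) = 1 + max(0, 0) = 1
depth(f(f(3, 2), 2)) = 1 + max(1, 0) = 2
depth(f(2, f(3, 2))) = 1 + max(0, 1) = 2
depth(f(f(f(3, 2), 2), f(2, f(3, 2)))) = 1 + max(2, 2) = 3
depth(f(f(3, 2), f(3, 3))) = 1 + max(1, 1) = 2
depth(f(2, f(f(3, 2), f(3, 3)))) = 1 + max(0, 2) = 3
depth(f(f(f(f(3, 2), 2), f(2, f(3, 2))), f(2, f(f(3, 2), f(3, 3))))) = 1 + max(3, 3) = 4
depth(f(f(f(f(2, 3), f(2, 2)), f(f(3, 3), f(2, 3))), f(f(f(f(3, 2), 2), f(2, f(3, 2))), f(2, f(f(3, 2), f(3, 3)))))) = 1 + max(3, 4) = 5
depth(f(f(f(f(f(2, 3), f(2, 2)), f(f(3, 3), f(2, 3))), f(f(f(f(3, 2), 2), f(2, f(3, 2))), f(2, f(f(3, 2), f(3, 3))))), 3)) = 1 + max(5, 0) = 6
depth(f(f(2, 2), f(f(f(f(f(2, 3), f(2, 2)), f(f(3, 3), f(2, 3))), f(f(f(f(3, 2), 2), f(2, f(3, 2))), f(2, f(f(3, 2), f(3, 3))))), 3))) = 1 + max(1, 6) = 7

7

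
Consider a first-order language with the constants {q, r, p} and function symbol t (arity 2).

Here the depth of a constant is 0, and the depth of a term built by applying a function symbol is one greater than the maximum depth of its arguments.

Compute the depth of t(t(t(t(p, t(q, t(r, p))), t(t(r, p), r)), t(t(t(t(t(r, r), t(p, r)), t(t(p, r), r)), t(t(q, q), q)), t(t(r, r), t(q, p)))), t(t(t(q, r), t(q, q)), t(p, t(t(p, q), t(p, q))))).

depth(t(r, p)) = 1 + max(0, 0) = 1
depth(t(q, t(r, p))) = 1 + max(0, 1) = 2
depth(t(p, t(q, t(r, p)))) = 1 + max(0, 2) = 3
depth(t(t(r, p), r)) = 1 + max(1, 0) = 2
depth(t(t(p, t(q, t(r, p))), t(t(r, p), r))) = 1 + max(3, 2) = 4
depth(t(r, r)) = 1 + max(0, 0) = 1
depth(t(p, r)) = 1 + max(0, 0) = 1
depth(t(t(r, r), t(p, r))) = 1 + max(1, 1) = 2
depth(t(t(p, r), r)) = 1 + max(1, 0) = 2
depth(t(t(t(r, r), t(p, r)), t(t(p, r), r))) = 1 + max(2, 2) = 3
depth(t(q, q)) = 1 + max(0, 0) = 1
depth(t(t(q, q), q)) = 1 + max(1, 0) = 2
depth(t(t(t(t(r, r), t(p, r)), t(t(p, r), r)), t(t(q, q), q))) = 1 + max(3, 2) = 4
depth(t(q, p)) = 1 + max(0, 0) = 1
depth(t(t(r, r), t(q, p))) = 1 + max(1, 1) = 2
depth(t(t(t(t(t(r, r), t(p, r)), t(t(p, r), r)), t(t(q, q), q)), t(t(r, r), t(q, p)))) = 1 + max(4, 2) = 5
depth(t(t(t(p, t(q, t(r, p))), t(t(r, p), r)), t(t(t(t(t(r, r), t(p, r)), t(t(p, r), r)), t(t(q, q), q)), t(t(r, r), t(q, p))))) = 1 + max(4, 5) = 6
depth(t(q, r)) = 1 + max(0, 0) = 1
depth(t(t(q, r), t(q, q))) = 1 + max(1, 1) = 2
depth(t(p, q)) = 1 + max(0, 0) = 1
depth(t(t(p, q), t(p, q))) = 1 + max(1, 1) = 2
depth(t(p, t(t(p, q), t(p, q)))) = 1 + max(0, 2) = 3
depth(t(t(t(q, r), t(q, q)), t(p, t(t(p, q), t(p, q))))) = 1 + max(2, 3) = 4
depth(t(t(t(t(p, t(q, t(r, p))), t(t(r, p), r)), t(t(t(t(t(r, r), t(p, r)), t(t(p, r), r)), t(t(q, q), q)), t(t(r, r), t(q, p)))), t(t(t(q, r), t(q, q)), t(p, t(t(p, q), t(p, q)))))) = 1 + max(6, 4) = 7

7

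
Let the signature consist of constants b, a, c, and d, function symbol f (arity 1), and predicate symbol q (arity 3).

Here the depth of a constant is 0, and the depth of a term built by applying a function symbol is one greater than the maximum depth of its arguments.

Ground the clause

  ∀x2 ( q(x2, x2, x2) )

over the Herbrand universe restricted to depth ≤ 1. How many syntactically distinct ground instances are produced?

8

Ground terms of depth ≤ 1:
  Let N_k count ground terms of depth at most k. Each non-constant term of depth ≤ k is some function symbol applied to depth-≤(k−1) arguments, giving N_k = 4 + N_{k-1}.
  N_0 = 4
  N_1 = 4 + 4 = 8
So there are 8 ground terms available for substitution.
The clause has 1 distinct variable (x2), which appears in the body. In the free term algebra distinct substitutions yield syntactically distinct ground instances.
Number of ground instances = 8.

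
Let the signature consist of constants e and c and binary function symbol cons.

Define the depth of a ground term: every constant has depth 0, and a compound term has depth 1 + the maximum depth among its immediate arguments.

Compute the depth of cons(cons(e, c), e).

depth(cons(e, c)) = 1 + max(0, 0) = 1
depth(cons(cons(e, c), e)) = 1 + max(1, 0) = 2

2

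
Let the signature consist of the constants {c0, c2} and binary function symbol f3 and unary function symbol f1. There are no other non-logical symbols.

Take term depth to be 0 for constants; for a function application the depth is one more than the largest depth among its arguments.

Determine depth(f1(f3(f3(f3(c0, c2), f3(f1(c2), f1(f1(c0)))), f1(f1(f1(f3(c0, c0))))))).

depth(f3(c0, c2)) = 1 + max(0, 0) = 1
depth(f1(c2)) = 1 + depth(c2) = 1 + 0 = 1
depth(f1(c0)) = 1 + depth(c0) = 1 + 0 = 1
depth(f1(f1(c0))) = 1 + depth(f1(c0)) = 1 + 1 = 2
depth(f3(f1(c2), f1(f1(c0)))) = 1 + max(1, 2) = 3
depth(f3(f3(c0, c2), f3(f1(c2), f1(f1(c0))))) = 1 + max(1, 3) = 4
depth(f3(c0, c0)) = 1 + max(0, 0) = 1
depth(f1(f3(c0, c0))) = 1 + depth(f3(c0, c0)) = 1 + 1 = 2
depth(f1(f1(f3(c0, c0)))) = 1 + depth(f1(f3(c0, c0))) = 1 + 2 = 3
depth(f1(f1(f1(f3(c0, c0))))) = 1 + depth(f1(f1(f3(c0, c0)))) = 1 + 3 = 4
depth(f3(f3(f3(c0, c2), f3(f1(c2), f1(f1(c0)))), f1(f1(f1(f3(c0, c0)))))) = 1 + max(4, 4) = 5
depth(f1(f3(f3(f3(c0, c2), f3(f1(c2), f1(f1(c0)))), f1(f1(f1(f3(c0, c0))))))) = 1 + depth(f3(f3(f3(c0, c2), f3(f1(c2), f1(f1(c0)))), f1(f1(f1(f3(c0, c0)))))) = 1 + 5 = 6

6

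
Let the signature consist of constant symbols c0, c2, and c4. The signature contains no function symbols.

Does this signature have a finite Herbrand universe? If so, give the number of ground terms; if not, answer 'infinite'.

3

There are no function symbols, so every ground term is one of the 3 constants.
The Herbrand universe is {c0, c2, c4}, which is finite with 3 elements.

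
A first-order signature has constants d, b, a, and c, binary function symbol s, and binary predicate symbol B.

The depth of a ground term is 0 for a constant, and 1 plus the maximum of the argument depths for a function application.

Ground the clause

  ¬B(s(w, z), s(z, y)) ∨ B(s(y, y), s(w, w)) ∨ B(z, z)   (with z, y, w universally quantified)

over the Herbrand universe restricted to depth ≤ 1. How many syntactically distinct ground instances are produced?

8000

Ground terms of depth ≤ 1:
  If N_k denotes the number of depth-≤k ground terms, the 4 constants give N_0 = 4, and each function symbol of arity r contributes N_{k-1}^r new terms at level k: N_k = 4 + N_{k-1}^2.
  N_0 = 4
  N_1 = 4 + 4^2 = 20
So there are 20 ground terms available for substitution.
Each of z, y, w ranges independently over the available ground terms, and distinct assignments produce distinct instances.
Number of ground instances = 20^3 = 8000.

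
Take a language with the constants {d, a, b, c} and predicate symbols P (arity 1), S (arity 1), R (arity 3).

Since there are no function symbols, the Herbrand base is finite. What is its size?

72

With no function symbols, the Herbrand universe is just the 4 constants.
Ground atoms per predicate: P: 4, S: 4, R: 4^3 = 64.
Herbrand base size = 4 + 4 + 64 = 72.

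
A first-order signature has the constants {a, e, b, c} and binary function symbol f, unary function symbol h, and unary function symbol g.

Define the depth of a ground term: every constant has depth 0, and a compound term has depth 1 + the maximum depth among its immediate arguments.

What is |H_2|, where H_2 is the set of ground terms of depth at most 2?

844

Let N_k = |{terms of depth ≤ k}|. Then N_0 = 4 and N_k = 4 + N_{k-1}^2 + N_{k-1} + N_{k-1} for k ≥ 1 (one summand per function symbol, arity giving the exponent).
N_0 = 4
N_1 = 4 + 4^2 + 4 + 4 = 28
N_2 = 4 + 28^2 + 28 + 28 = 844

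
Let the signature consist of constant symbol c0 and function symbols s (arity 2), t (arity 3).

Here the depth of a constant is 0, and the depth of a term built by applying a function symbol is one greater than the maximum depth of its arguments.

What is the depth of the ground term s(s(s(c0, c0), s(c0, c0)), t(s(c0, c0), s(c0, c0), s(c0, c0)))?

3

depth(s(c0, c0)) = 1 + max(0, 0) = 1
depth(s(s(c0, c0), s(c0, c0))) = 1 + max(1, 1) = 2
depth(t(s(c0, c0), s(c0, c0), s(c0, c0))) = 1 + max(1, 1, 1) = 2
depth(s(s(s(c0, c0), s(c0, c0)), t(s(c0, c0), s(c0, c0), s(c0, c0)))) = 1 + max(2, 2) = 3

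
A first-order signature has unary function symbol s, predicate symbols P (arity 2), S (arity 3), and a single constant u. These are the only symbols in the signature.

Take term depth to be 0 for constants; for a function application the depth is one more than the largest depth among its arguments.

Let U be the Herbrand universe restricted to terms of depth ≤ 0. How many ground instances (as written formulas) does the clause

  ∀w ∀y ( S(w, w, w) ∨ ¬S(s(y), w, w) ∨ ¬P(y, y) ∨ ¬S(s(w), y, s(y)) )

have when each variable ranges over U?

Ground terms of depth ≤ 0:
  Let N_k count ground terms of depth at most k. Each non-constant term of depth ≤ k is some function symbol applied to depth-≤(k−1) arguments, giving N_k = 1 + N_{k-1}.
  N_0 = 1
  Explicitly: u.
So there is exactly 1 ground term available for substitution.
Each of w, y ranges independently over the available ground terms, and distinct assignments produce distinct instances.
Number of ground instances = 1^2 = 1.

1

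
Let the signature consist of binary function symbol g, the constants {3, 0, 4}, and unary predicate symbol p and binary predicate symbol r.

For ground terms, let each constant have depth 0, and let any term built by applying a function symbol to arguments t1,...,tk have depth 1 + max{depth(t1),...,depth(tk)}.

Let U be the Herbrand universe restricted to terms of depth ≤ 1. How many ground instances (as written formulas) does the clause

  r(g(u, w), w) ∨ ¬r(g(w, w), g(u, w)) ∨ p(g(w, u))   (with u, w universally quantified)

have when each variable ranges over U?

Ground terms of depth ≤ 1:
  Let N_k count ground terms of depth at most k. Each non-constant term of depth ≤ k is some function symbol applied to depth-≤(k−1) arguments, giving N_k = 3 + N_{k-1}^2.
  N_0 = 3
  N_1 = 3 + 3^2 = 12
So there are 12 ground terms available for substitution.
Each of u, w ranges independently over the available ground terms, and distinct assignments produce distinct instances.
Number of ground instances = 12^2 = 144.

144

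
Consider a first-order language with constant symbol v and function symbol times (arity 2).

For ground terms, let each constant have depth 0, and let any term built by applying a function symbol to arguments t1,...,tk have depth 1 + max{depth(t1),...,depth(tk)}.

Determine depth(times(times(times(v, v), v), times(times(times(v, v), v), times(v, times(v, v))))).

4

depth(times(v, v)) = 1 + max(0, 0) = 1
depth(times(times(v, v), v)) = 1 + max(1, 0) = 2
depth(times(v, times(v, v))) = 1 + max(0, 1) = 2
depth(times(times(times(v, v), v), times(v, times(v, v)))) = 1 + max(2, 2) = 3
depth(times(times(times(v, v), v), times(times(times(v, v), v), times(v, times(v, v))))) = 1 + max(2, 3) = 4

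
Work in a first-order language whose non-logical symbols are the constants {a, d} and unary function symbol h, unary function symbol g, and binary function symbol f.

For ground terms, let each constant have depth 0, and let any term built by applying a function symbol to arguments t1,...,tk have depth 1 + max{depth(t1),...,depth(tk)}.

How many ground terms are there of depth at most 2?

122

Let N_k = |{terms of depth ≤ k}|. Then N_0 = 2 and N_k = 2 + N_{k-1} + N_{k-1} + N_{k-1}^2 for k ≥ 1 (one summand per function symbol, arity giving the exponent).
N_0 = 2
N_1 = 2 + 2 + 2 + 2^2 = 10
N_2 = 2 + 10 + 10 + 10^2 = 122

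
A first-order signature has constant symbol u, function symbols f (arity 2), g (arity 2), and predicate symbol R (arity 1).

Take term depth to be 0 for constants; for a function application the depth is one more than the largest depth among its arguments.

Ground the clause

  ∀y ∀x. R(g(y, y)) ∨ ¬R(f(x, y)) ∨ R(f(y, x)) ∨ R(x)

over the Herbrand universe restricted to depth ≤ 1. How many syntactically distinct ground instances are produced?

Ground terms of depth ≤ 1:
  Let N_k count ground terms of depth at most k. Each non-constant term of depth ≤ k is some function symbol applied to depth-≤(k−1) arguments, giving N_k = 1 + N_{k-1}^2 + N_{k-1}^2.
  N_0 = 1
  N_1 = 1 + 1^2 + 1^2 = 3
  Explicitly: u, f(u, u), g(u, u).
So there are 3 ground terms available for substitution.
The clause has 2 distinct variables (y, x), each appearing in the body. In the free term algebra distinct substitutions yield syntactically distinct ground instances.
Number of ground instances = 3^2 = 9.

9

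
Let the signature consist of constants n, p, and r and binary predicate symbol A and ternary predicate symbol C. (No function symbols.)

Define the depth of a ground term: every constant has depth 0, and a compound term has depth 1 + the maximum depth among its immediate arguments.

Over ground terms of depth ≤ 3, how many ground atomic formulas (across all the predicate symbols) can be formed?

36

First count ground terms of depth ≤ 3.
With no function symbols every ground term is a constant, so there are exactly 3 ground terms at every depth bound.
N_0 = 3
N_1 = 3
N_2 = 3
N_3 = 3
Explicitly: n, p, r.
So |H| = 3.
Ground atoms are formed by filling each argument slot of a predicate with a term from H, so an r-ary predicate gives |H|^r atoms:
  A: 3^2 = 9;  C: 3^3 = 27
Total ground atoms: 9 + 27 = 36.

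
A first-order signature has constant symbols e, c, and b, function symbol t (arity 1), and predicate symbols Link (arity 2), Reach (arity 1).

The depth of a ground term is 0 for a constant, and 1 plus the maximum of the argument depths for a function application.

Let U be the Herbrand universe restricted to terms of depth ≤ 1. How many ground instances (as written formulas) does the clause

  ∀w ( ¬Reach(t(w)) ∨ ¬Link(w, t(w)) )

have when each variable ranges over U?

Ground terms of depth ≤ 1:
  If N_k denotes the number of depth-≤k ground terms, the 3 constants give N_0 = 3, and each function symbol of arity r contributes N_{k-1}^r new terms at level k: N_k = 3 + N_{k-1}.
  N_0 = 3
  N_1 = 3 + 3 = 6
  Explicitly: e, c, b, t(e), t(c), t(b).
So there are 6 ground terms available for substitution.
The variable w ranges independently over the available ground terms, and distinct assignments produce distinct instances.
Number of ground instances = 6.

6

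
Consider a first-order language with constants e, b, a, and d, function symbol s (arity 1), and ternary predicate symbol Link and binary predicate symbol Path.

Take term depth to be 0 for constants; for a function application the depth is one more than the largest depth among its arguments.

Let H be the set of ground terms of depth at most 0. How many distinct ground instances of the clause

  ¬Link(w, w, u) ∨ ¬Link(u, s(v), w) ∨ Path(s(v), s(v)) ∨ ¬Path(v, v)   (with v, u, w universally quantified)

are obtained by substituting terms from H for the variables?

Ground terms of depth ≤ 0:
  Let N_k count ground terms of depth at most k. Each non-constant term of depth ≤ k is some function symbol applied to depth-≤(k−1) arguments, giving N_k = 4 + N_{k-1}.
  N_0 = 4
  Explicitly: e, b, a, d.
So there are 4 ground terms available for substitution.
Each of v, u, w ranges independently over the available ground terms, and distinct assignments produce distinct instances.
Number of ground instances = 4^3 = 64.

64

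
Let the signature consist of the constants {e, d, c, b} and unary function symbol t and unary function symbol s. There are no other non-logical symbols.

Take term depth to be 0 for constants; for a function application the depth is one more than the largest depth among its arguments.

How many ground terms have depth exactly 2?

Write N_k for the number of ground terms of depth ≤ k. A term of depth ≤ k is either a constant or a function symbol applied to arguments of depth ≤ k−1, so N_k = 4 + N_{k-1} + N_{k-1}.
N_0 = 4
N_1 = 4 + 4 + 4 = 12
N_2 = 4 + 12 + 12 = 28
Terms of depth exactly 2: N_2 − N_1 = 28 − 12 = 16.

16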